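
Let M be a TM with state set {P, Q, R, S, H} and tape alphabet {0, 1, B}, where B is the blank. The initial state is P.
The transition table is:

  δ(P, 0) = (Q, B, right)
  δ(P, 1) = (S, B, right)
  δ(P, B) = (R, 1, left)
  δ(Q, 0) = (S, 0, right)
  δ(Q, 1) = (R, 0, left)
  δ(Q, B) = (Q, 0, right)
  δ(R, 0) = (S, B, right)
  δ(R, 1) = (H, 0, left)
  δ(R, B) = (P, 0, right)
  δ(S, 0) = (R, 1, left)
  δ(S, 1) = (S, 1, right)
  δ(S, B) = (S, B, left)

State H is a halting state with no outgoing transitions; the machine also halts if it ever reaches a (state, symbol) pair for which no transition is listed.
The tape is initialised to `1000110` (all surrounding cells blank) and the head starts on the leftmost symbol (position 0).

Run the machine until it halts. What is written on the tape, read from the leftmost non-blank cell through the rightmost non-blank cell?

P | [1]000110   read 1 → write B, move right, go to S
S | B[0]00110   read 0 → write 1, move left, go to R
R | [B]100110   read B → write 0, move right, go to P
P | 0[1]00110   read 1 → write B, move right, go to S
S | 0B[0]0110   read 0 → write 1, move left, go to R
R | 0[B]10110   read B → write 0, move right, go to P
P | 00[1]0110   read 1 → write B, move right, go to S
S | 00B[0]110   read 0 → write 1, move left, go to R
R | 00[B]1110   read B → write 0, move right, go to P
P | 000[1]110   read 1 → write B, move right, go to S
S | 000B[1]10   read 1 → write 1, move right, go to S
S | 000B1[1]0   read 1 → write 1, move right, go to S
S | 000B11[0]   read 0 → write 1, move left, go to R
R | 000B1[1]1   read 1 → write 0, move left, go to H
H | 000B[1]01
The non-blank tape span at halt is 000B101.

000B101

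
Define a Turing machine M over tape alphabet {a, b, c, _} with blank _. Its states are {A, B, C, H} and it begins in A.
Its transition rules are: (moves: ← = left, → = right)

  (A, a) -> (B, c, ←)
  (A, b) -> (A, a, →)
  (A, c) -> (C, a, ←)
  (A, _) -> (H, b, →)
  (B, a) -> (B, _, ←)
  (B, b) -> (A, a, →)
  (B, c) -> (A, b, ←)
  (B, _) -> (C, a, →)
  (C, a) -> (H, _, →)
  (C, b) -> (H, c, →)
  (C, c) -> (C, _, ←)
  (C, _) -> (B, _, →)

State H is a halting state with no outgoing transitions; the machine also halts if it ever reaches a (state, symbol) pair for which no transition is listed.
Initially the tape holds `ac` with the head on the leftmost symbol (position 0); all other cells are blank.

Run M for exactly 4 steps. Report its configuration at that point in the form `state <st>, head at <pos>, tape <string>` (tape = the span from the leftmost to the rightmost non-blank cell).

state H, head at 0, tape c

A | _[a]c   read a → write c, move ←, go to B
B | [_]cc   read _ → write a, move →, go to C
C | a[c]c   read c → write _, move ←, go to C
C | [a]_c   read a → write _, move →, go to H
H | _[_]c
After 4 steps: state H, head at 0, tape c.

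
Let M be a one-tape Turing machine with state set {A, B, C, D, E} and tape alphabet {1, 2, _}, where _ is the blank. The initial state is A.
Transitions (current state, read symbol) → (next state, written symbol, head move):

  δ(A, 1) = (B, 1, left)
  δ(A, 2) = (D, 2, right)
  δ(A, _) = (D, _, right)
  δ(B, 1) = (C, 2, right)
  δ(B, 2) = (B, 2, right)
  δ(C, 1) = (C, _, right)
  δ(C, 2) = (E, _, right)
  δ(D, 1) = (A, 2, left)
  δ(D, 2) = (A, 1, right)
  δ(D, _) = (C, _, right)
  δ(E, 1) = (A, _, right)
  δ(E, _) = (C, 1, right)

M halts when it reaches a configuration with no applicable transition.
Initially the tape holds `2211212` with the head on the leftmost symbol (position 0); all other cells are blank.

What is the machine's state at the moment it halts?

C

state=A head=0 tape=[2]211212__   (A,2)→(D,2,right)
state=D head=1 tape=2[2]11212__   (D,2)→(A,1,right)
state=A head=2 tape=21[1]1212__   (A,1)→(B,1,left)
state=B head=1 tape=2[1]11212__   (B,1)→(C,2,right)
state=C head=2 tape=22[1]1212__   (C,1)→(C,_,right)
state=C head=3 tape=22_[1]212__   (C,1)→(C,_,right)
state=C head=4 tape=22__[2]12__   (C,2)→(E,_,right)
state=E head=5 tape=22___[1]2__   (E,1)→(A,_,right)
state=A head=6 tape=22____[2]__   (A,2)→(D,2,right)
state=D head=7 tape=22____2[_]_   (D,_)→(C,_,right)
state=C head=8 tape=22____2_[_]
No transition is defined for (C, _); M halts in state C.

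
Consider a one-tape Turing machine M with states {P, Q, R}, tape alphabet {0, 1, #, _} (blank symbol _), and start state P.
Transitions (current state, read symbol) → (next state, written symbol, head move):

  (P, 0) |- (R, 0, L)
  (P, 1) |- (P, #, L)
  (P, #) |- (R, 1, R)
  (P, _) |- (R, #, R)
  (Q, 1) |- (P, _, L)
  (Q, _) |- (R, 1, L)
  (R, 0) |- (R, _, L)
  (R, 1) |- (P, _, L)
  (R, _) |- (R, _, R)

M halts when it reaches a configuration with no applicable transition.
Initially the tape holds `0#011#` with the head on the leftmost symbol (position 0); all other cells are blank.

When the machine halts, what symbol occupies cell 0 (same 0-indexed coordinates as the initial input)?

_

P | _[0]#011#   read 0 → write 0, move L, go to R
R | [_]0#011#   read _ → write _, move R, go to R
R | _[0]#011#   read 0 → write _, move L, go to R
R | [_]_#011#   read _ → write _, move R, go to R
R | _[_]#011#   read _ → write _, move R, go to R
R | __[#]011#
Cell 0 holds _ when M halts.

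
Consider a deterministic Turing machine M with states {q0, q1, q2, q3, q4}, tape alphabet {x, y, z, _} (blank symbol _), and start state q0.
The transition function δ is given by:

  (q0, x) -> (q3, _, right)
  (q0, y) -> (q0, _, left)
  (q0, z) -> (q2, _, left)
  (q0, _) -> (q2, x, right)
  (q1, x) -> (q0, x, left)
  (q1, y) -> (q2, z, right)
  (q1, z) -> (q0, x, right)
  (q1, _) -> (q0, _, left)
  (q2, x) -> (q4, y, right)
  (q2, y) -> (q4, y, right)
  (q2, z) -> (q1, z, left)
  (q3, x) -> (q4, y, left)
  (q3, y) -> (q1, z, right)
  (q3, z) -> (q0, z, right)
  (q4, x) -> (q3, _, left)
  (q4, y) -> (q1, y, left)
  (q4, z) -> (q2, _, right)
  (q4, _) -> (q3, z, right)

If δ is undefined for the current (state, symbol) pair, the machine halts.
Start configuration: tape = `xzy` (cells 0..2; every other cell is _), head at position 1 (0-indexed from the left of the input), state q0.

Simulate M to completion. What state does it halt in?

q3

q0 | x[z]y_   read z → write _, move left, go to q2
q2 | [x]_y_   read x → write y, move right, go to q4
q4 | y[_]y_   read _ → write z, move right, go to q3
q3 | yz[y]_   read y → write z, move right, go to q1
q1 | yzz[_]   read _ → write _, move left, go to q0
q0 | yz[z]_   read z → write _, move left, go to q2
q2 | y[z]__   read z → write z, move left, go to q1
q1 | [y]z__   read y → write z, move right, go to q2
q2 | z[z]__   read z → write z, move left, go to q1
q1 | [z]z__   read z → write x, move right, go to q0
q0 | x[z]__   read z → write _, move left, go to q2
q2 | [x]___   read x → write y, move right, go to q4
q4 | y[_]__   read _ → write z, move right, go to q3
q3 | yz[_]_
No transition is defined for (q3, _); M halts in state q3.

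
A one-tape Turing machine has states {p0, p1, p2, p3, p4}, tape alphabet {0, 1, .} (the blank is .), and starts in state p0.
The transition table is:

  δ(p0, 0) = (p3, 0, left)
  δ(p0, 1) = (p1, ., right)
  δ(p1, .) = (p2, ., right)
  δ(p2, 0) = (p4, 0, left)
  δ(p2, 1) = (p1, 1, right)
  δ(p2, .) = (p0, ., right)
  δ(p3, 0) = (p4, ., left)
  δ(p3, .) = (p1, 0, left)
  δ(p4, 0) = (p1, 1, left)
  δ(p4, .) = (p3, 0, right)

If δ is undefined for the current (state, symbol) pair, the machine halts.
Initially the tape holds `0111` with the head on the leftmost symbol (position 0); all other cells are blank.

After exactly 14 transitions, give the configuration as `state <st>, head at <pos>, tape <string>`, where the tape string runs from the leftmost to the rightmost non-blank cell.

state p1, head at -2, tape 11.111

state=p0 head=0 tape=...[0]111   (p0,0)→(p3,0,left)
state=p3 head=-1 tape=..[.]0111   (p3,.)→(p1,0,left)
state=p1 head=-2 tape=.[.]00111   (p1,.)→(p2,.,right)
state=p2 head=-1 tape=..[0]0111   (p2,0)→(p4,0,left)
state=p4 head=-2 tape=.[.]00111   (p4,.)→(p3,0,right)
state=p3 head=-1 tape=.0[0]0111   (p3,0)→(p4,.,left)
state=p4 head=-2 tape=.[0].0111   (p4,0)→(p1,1,left)
state=p1 head=-3 tape=[.]1.0111   (p1,.)→(p2,.,right)
state=p2 head=-2 tape=.[1].0111   (p2,1)→(p1,1,right)
state=p1 head=-1 tape=.1[.]0111   (p1,.)→(p2,.,right)
state=p2 head=0 tape=.1.[0]111   (p2,0)→(p4,0,left)
state=p4 head=-1 tape=.1[.]0111   (p4,.)→(p3,0,right)
state=p3 head=0 tape=.10[0]111   (p3,0)→(p4,.,left)
state=p4 head=-1 tape=.1[0].111   (p4,0)→(p1,1,left)
state=p1 head=-2 tape=.[1]1.111
After 14 steps: state p1, head at -2, tape 11.111.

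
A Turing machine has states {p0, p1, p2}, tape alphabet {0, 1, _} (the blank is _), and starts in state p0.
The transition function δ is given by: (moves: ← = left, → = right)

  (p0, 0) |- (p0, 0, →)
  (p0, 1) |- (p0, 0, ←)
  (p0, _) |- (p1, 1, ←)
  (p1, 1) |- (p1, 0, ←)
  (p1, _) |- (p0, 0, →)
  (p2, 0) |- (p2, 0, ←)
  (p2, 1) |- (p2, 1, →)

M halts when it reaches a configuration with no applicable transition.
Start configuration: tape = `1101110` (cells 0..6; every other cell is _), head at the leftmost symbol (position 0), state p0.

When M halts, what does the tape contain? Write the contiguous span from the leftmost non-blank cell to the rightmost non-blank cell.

state=p0 head=0 tape=__[1]101110_   (p0,1)→(p0,0,←)
state=p0 head=-1 tape=_[_]0101110_   (p0,_)→(p1,1,←)
state=p1 head=-2 tape=[_]10101110_   (p1,_)→(p0,0,→)
state=p0 head=-1 tape=0[1]0101110_   (p0,1)→(p0,0,←)
state=p0 head=-2 tape=[0]00101110_   (p0,0)→(p0,0,→)
state=p0 head=-1 tape=0[0]0101110_   (p0,0)→(p0,0,→)
state=p0 head=0 tape=00[0]101110_   (p0,0)→(p0,0,→)
state=p0 head=1 tape=000[1]01110_   (p0,1)→(p0,0,←)
state=p0 head=0 tape=00[0]001110_   (p0,0)→(p0,0,→)
state=p0 head=1 tape=000[0]01110_   (p0,0)→(p0,0,→)
state=p0 head=2 tape=0000[0]1110_   (p0,0)→(p0,0,→)
state=p0 head=3 tape=00000[1]110_   (p0,1)→(p0,0,←)
state=p0 head=2 tape=0000[0]0110_   (p0,0)→(p0,0,→)
state=p0 head=3 tape=00000[0]110_   (p0,0)→(p0,0,→)
state=p0 head=4 tape=000000[1]10_   (p0,1)→(p0,0,←)
state=p0 head=3 tape=00000[0]010_   (p0,0)→(p0,0,→)
state=p0 head=4 tape=000000[0]10_   (p0,0)→(p0,0,→)
state=p0 head=5 tape=0000000[1]0_   (p0,1)→(p0,0,←)
state=p0 head=4 tape=000000[0]00_   (p0,0)→(p0,0,→)
state=p0 head=5 tape=0000000[0]0_   (p0,0)→(p0,0,→)
state=p0 head=6 tape=00000000[0]_   (p0,0)→(p0,0,→)
state=p0 head=7 tape=000000000[_]   (p0,_)→(p1,1,←)
state=p1 head=6 tape=00000000[0]1
The non-blank tape span at halt is 0000000001.

0000000001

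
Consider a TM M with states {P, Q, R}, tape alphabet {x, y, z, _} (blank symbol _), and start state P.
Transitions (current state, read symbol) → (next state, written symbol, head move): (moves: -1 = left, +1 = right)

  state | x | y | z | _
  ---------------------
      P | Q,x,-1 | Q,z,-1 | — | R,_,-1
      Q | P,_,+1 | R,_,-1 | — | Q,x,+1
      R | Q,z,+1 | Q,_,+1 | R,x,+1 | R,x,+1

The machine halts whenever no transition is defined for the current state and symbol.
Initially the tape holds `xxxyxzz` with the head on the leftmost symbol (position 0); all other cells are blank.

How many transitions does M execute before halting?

P | _[x]xxyxzz   read x → write x, move -1, go to Q
Q | [_]xxxyxzz   read _ → write x, move +1, go to Q
Q | x[x]xxyxzz   read x → write _, move +1, go to P
P | x_[x]xyxzz   read x → write x, move -1, go to Q
Q | x[_]xxyxzz   read _ → write x, move +1, go to Q
Q | xx[x]xyxzz   read x → write _, move +1, go to P
P | xx_[x]yxzz   read x → write x, move -1, go to Q
Q | xx[_]xyxzz   read _ → write x, move +1, go to Q
Q | xxx[x]yxzz   read x → write _, move +1, go to P
P | xxx_[y]xzz   read y → write z, move -1, go to Q
Q | xxx[_]zxzz   read _ → write x, move +1, go to Q
Q | xxxx[z]xzz
M halts after 11 transitions.

11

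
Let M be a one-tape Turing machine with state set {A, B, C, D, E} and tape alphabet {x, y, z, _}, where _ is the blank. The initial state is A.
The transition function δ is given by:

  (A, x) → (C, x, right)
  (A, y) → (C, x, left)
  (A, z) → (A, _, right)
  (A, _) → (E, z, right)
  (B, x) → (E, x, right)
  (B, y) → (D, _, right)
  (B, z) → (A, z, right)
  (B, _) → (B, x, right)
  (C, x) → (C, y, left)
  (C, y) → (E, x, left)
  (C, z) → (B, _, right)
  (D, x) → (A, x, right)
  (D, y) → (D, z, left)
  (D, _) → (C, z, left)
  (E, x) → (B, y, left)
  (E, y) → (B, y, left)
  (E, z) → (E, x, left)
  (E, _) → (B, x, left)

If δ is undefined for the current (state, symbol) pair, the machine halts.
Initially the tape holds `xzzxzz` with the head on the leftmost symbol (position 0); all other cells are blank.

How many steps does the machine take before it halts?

10

state=A head=0 tape=[x]zzxzz___   (A,x)→(C,x,right)
state=C head=1 tape=x[z]zxzz___   (C,z)→(B,_,right)
state=B head=2 tape=x_[z]xzz___   (B,z)→(A,z,right)
state=A head=3 tape=x_z[x]zz___   (A,x)→(C,x,right)
state=C head=4 tape=x_zx[z]z___   (C,z)→(B,_,right)
state=B head=5 tape=x_zx_[z]___   (B,z)→(A,z,right)
state=A head=6 tape=x_zx_z[_]__   (A,_)→(E,z,right)
state=E head=7 tape=x_zx_zz[_]_   (E,_)→(B,x,left)
state=B head=6 tape=x_zx_z[z]x_   (B,z)→(A,z,right)
state=A head=7 tape=x_zx_zz[x]_   (A,x)→(C,x,right)
state=C head=8 tape=x_zx_zzx[_]
M halts after 10 transitions.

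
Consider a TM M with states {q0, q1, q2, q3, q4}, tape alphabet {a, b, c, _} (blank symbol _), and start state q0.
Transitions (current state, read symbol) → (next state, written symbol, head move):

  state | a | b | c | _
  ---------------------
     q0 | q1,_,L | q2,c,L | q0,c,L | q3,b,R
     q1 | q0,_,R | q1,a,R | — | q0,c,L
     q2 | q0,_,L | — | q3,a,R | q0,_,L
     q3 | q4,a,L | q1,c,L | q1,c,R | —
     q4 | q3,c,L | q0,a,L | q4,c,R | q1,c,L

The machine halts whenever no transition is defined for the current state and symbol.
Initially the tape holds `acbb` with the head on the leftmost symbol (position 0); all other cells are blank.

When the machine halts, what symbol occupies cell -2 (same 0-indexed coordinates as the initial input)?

state=q0 head=0 tape=____[a]cbb   (q0,a)→(q1,_,L)
state=q1 head=-1 tape=___[_]_cbb   (q1,_)→(q0,c,L)
state=q0 head=-2 tape=__[_]c_cbb   (q0,_)→(q3,b,R)
state=q3 head=-1 tape=__b[c]_cbb   (q3,c)→(q1,c,R)
state=q1 head=0 tape=__bc[_]cbb   (q1,_)→(q0,c,L)
state=q0 head=-1 tape=__b[c]ccbb   (q0,c)→(q0,c,L)
state=q0 head=-2 tape=__[b]cccbb   (q0,b)→(q2,c,L)
state=q2 head=-3 tape=_[_]ccccbb   (q2,_)→(q0,_,L)
state=q0 head=-4 tape=[_]_ccccbb   (q0,_)→(q3,b,R)
state=q3 head=-3 tape=b[_]ccccbb
Cell -2 holds c when M halts.

c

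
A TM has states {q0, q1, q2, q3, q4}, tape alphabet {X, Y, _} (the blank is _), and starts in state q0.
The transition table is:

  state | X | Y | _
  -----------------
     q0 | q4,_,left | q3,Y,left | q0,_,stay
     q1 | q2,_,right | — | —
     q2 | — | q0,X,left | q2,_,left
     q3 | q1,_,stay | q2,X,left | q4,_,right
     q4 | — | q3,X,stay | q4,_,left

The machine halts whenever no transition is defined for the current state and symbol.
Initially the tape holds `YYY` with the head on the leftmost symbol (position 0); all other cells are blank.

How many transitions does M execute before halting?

4

state=q0 head=0 tape=_[Y]YY   (q0,Y)→(q3,Y,left)
state=q3 head=-1 tape=[_]YYY   (q3,_)→(q4,_,right)
state=q4 head=0 tape=_[Y]YY   (q4,Y)→(q3,X,stay)
state=q3 head=0 tape=_[X]YY   (q3,X)→(q1,_,stay)
state=q1 head=0 tape=_[_]YY
M halts after 4 transitions.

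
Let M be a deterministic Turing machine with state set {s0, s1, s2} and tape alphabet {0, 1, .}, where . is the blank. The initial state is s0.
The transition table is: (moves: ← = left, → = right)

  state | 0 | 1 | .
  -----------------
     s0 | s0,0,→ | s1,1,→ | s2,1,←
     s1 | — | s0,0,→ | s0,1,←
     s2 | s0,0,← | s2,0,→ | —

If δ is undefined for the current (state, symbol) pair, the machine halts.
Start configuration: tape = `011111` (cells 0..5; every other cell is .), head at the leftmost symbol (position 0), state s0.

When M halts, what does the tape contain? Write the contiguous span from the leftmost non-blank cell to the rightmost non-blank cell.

01010101

state=s0 head=0 tape=[0]11111..   (s0,0)→(s0,0,→)
state=s0 head=1 tape=0[1]1111..   (s0,1)→(s1,1,→)
state=s1 head=2 tape=01[1]111..   (s1,1)→(s0,0,→)
state=s0 head=3 tape=010[1]11..   (s0,1)→(s1,1,→)
state=s1 head=4 tape=0101[1]1..   (s1,1)→(s0,0,→)
state=s0 head=5 tape=01010[1]..   (s0,1)→(s1,1,→)
state=s1 head=6 tape=010101[.].   (s1,.)→(s0,1,←)
state=s0 head=5 tape=01010[1]1.   (s0,1)→(s1,1,→)
state=s1 head=6 tape=010101[1].   (s1,1)→(s0,0,→)
state=s0 head=7 tape=0101010[.]   (s0,.)→(s2,1,←)
state=s2 head=6 tape=010101[0]1   (s2,0)→(s0,0,←)
state=s0 head=5 tape=01010[1]01   (s0,1)→(s1,1,→)
state=s1 head=6 tape=010101[0]1
The non-blank tape span at halt is 01010101.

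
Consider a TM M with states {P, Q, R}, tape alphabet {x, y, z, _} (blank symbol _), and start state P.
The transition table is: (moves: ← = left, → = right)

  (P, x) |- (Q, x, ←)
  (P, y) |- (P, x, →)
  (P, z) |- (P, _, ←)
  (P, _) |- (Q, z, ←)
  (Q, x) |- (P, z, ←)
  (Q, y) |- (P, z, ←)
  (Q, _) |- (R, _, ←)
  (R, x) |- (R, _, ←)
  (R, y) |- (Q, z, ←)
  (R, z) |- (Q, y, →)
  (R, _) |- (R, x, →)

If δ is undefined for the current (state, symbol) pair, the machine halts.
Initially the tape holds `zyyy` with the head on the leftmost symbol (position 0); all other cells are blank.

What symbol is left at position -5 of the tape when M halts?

state=P head=0 tape=______[z]yyy   (P,z)→(P,_,←)
state=P head=-1 tape=_____[_]_yyy   (P,_)→(Q,z,←)
state=Q head=-2 tape=____[_]z_yyy   (Q,_)→(R,_,←)
state=R head=-3 tape=___[_]_z_yyy   (R,_)→(R,x,→)
state=R head=-2 tape=___x[_]z_yyy   (R,_)→(R,x,→)
state=R head=-1 tape=___xx[z]_yyy   (R,z)→(Q,y,→)
state=Q head=0 tape=___xxy[_]yyy   (Q,_)→(R,_,←)
state=R head=-1 tape=___xx[y]_yyy   (R,y)→(Q,z,←)
state=Q head=-2 tape=___x[x]z_yyy   (Q,x)→(P,z,←)
state=P head=-3 tape=___[x]zz_yyy   (P,x)→(Q,x,←)
state=Q head=-4 tape=__[_]xzz_yyy   (Q,_)→(R,_,←)
state=R head=-5 tape=_[_]_xzz_yyy   (R,_)→(R,x,→)
state=R head=-4 tape=_x[_]xzz_yyy   (R,_)→(R,x,→)
state=R head=-3 tape=_xx[x]zz_yyy   (R,x)→(R,_,←)
state=R head=-4 tape=_x[x]_zz_yyy   (R,x)→(R,_,←)
state=R head=-5 tape=_[x]__zz_yyy   (R,x)→(R,_,←)
state=R head=-6 tape=[_]___zz_yyy   (R,_)→(R,x,→)
state=R head=-5 tape=x[_]__zz_yyy   (R,_)→(R,x,→)
state=R head=-4 tape=xx[_]_zz_yyy   (R,_)→(R,x,→)
state=R head=-3 tape=xxx[_]zz_yyy   (R,_)→(R,x,→)
state=R head=-2 tape=xxxx[z]z_yyy   (R,z)→(Q,y,→)
state=Q head=-1 tape=xxxxy[z]_yyy
Cell -5 holds x when M halts.

x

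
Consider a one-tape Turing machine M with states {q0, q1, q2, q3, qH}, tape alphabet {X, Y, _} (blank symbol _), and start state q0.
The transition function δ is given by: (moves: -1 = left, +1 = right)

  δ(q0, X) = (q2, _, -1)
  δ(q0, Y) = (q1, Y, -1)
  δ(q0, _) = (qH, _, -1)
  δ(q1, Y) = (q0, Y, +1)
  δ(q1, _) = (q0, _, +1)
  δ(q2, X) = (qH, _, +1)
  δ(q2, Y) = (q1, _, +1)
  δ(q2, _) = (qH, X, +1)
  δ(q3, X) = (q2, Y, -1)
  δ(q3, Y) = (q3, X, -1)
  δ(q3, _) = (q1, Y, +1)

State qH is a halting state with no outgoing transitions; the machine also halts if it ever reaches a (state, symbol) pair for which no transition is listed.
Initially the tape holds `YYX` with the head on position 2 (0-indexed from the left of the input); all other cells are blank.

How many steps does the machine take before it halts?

q0 | YY[X]_   read X → write _, move -1, go to q2
q2 | Y[Y]__   read Y → write _, move +1, go to q1
q1 | Y_[_]_   read _ → write _, move +1, go to q0
q0 | Y__[_]   read _ → write _, move -1, go to qH
qH | Y_[_]_
M halts after 4 transitions.

4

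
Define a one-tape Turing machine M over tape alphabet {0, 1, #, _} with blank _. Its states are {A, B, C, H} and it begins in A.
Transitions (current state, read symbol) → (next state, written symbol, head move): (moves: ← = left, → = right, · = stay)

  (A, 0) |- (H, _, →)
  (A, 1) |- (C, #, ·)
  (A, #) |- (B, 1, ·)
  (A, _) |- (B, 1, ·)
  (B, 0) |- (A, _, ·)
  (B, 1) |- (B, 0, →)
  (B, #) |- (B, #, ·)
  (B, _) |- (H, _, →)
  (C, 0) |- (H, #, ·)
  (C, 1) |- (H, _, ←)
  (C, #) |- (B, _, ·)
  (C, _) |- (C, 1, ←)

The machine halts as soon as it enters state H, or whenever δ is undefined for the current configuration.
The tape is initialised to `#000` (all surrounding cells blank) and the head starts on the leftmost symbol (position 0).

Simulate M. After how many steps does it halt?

state=A head=0 tape=[#]000__   (A,#)→(B,1,·)
state=B head=0 tape=[1]000__   (B,1)→(B,0,→)
state=B head=1 tape=0[0]00__   (B,0)→(A,_,·)
state=A head=1 tape=0[_]00__   (A,_)→(B,1,·)
state=B head=1 tape=0[1]00__   (B,1)→(B,0,→)
state=B head=2 tape=00[0]0__   (B,0)→(A,_,·)
state=A head=2 tape=00[_]0__   (A,_)→(B,1,·)
state=B head=2 tape=00[1]0__   (B,1)→(B,0,→)
state=B head=3 tape=000[0]__   (B,0)→(A,_,·)
state=A head=3 tape=000[_]__   (A,_)→(B,1,·)
state=B head=3 tape=000[1]__   (B,1)→(B,0,→)
state=B head=4 tape=0000[_]_   (B,_)→(H,_,→)
state=H head=5 tape=0000_[_]
M halts after 12 transitions.

12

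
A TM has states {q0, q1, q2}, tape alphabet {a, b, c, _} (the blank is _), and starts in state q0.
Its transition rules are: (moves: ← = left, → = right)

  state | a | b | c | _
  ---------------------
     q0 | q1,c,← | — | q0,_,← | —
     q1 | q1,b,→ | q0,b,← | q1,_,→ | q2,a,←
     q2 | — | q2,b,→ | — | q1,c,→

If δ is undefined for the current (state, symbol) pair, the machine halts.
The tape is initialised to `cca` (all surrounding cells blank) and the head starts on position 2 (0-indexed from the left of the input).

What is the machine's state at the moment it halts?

q2

state=q0 head=2 tape=cc[a]__   (q0,a)→(q1,c,←)
state=q1 head=1 tape=c[c]c__   (q1,c)→(q1,_,→)
state=q1 head=2 tape=c_[c]__   (q1,c)→(q1,_,→)
state=q1 head=3 tape=c__[_]_   (q1,_)→(q2,a,←)
state=q2 head=2 tape=c_[_]a_   (q2,_)→(q1,c,→)
state=q1 head=3 tape=c_c[a]_   (q1,a)→(q1,b,→)
state=q1 head=4 tape=c_cb[_]   (q1,_)→(q2,a,←)
state=q2 head=3 tape=c_c[b]a   (q2,b)→(q2,b,→)
state=q2 head=4 tape=c_cb[a]
No transition is defined for (q2, a); M halts in state q2.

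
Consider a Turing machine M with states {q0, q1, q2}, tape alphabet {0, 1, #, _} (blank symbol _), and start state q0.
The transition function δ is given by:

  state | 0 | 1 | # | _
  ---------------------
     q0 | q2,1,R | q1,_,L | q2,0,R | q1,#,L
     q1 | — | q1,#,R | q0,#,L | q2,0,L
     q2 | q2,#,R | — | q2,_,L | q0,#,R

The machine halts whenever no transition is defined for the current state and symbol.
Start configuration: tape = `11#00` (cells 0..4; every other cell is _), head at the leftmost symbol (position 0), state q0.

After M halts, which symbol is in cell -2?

q0 | _____[1]1#00   read 1 → write _, move L, go to q1
q1 | ____[_]_1#00   read _ → write 0, move L, go to q2
q2 | ___[_]0_1#00   read _ → write #, move R, go to q0
q0 | ___#[0]_1#00   read 0 → write 1, move R, go to q2
q2 | ___#1[_]1#00   read _ → write #, move R, go to q0
q0 | ___#1#[1]#00   read 1 → write _, move L, go to q1
q1 | ___#1[#]_#00   read # → write #, move L, go to q0
q0 | ___#[1]#_#00   read 1 → write _, move L, go to q1
q1 | ___[#]_#_#00   read # → write #, move L, go to q0
q0 | __[_]#_#_#00   read _ → write #, move L, go to q1
q1 | _[_]##_#_#00   read _ → write 0, move L, go to q2
q2 | [_]0##_#_#00   read _ → write #, move R, go to q0
q0 | #[0]##_#_#00   read 0 → write 1, move R, go to q2
q2 | #1[#]#_#_#00   read # → write _, move L, go to q2
q2 | #[1]_#_#_#00
Cell -2 holds # when M halts.

#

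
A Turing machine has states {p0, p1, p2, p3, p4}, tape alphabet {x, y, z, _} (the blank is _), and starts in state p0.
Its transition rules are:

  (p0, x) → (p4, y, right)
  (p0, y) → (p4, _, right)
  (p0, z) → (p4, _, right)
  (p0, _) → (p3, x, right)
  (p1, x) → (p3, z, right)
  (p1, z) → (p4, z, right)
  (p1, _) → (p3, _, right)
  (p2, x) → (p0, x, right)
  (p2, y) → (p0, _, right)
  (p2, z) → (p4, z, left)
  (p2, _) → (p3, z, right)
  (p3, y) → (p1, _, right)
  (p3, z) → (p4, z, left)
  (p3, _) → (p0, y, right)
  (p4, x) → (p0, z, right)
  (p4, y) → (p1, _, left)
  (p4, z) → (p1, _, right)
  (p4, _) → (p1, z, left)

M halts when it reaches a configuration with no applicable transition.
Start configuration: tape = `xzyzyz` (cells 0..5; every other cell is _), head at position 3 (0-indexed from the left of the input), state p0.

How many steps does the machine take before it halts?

9

p0 | xzy[z]yz_   read z → write _, move right, go to p4
p4 | xzy_[y]z_   read y → write _, move left, go to p1
p1 | xzy[_]_z_   read _ → write _, move right, go to p3
p3 | xzy_[_]z_   read _ → write y, move right, go to p0
p0 | xzy_y[z]_   read z → write _, move right, go to p4
p4 | xzy_y_[_]   read _ → write z, move left, go to p1
p1 | xzy_y[_]z   read _ → write _, move right, go to p3
p3 | xzy_y_[z]   read z → write z, move left, go to p4
p4 | xzy_y[_]z   read _ → write z, move left, go to p1
p1 | xzy_[y]zz
M halts after 9 transitions.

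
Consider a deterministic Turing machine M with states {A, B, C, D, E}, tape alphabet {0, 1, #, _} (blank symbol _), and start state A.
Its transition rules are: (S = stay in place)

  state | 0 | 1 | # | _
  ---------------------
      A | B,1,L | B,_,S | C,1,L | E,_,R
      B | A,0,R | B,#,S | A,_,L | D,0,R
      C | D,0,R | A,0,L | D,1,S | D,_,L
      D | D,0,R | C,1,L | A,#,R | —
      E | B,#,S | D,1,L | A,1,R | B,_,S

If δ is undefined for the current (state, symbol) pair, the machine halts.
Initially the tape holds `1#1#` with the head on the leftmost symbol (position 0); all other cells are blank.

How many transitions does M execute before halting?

A | [1]#1#___   read 1 → write _, move S, go to B
B | [_]#1#___   read _ → write 0, move R, go to D
D | 0[#]1#___   read # → write #, move R, go to A
A | 0#[1]#___   read 1 → write _, move S, go to B
B | 0#[_]#___   read _ → write 0, move R, go to D
D | 0#0[#]___   read # → write #, move R, go to A
A | 0#0#[_]__   read _ → write _, move R, go to E
E | 0#0#_[_]_   read _ → write _, move S, go to B
B | 0#0#_[_]_   read _ → write 0, move R, go to D
D | 0#0#_0[_]
M halts after 9 transitions.

9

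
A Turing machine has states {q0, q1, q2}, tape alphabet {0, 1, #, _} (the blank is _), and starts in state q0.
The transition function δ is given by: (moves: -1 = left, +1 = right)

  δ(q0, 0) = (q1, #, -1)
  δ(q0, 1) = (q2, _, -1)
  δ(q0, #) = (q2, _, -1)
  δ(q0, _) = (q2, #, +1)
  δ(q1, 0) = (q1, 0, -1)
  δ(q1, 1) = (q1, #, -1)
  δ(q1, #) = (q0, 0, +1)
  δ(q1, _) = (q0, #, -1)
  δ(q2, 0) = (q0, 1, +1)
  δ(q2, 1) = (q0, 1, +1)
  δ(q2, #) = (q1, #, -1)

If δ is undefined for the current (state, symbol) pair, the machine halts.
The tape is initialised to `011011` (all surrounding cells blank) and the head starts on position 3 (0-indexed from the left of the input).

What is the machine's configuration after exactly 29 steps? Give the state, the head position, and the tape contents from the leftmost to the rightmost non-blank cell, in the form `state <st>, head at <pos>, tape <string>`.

state q2, head at 6, tape 1#111#1#

state=q0 head=3 tape=__011[0]11_   (q0,0)→(q1,#,-1)
state=q1 head=2 tape=__01[1]#11_   (q1,1)→(q1,#,-1)
state=q1 head=1 tape=__0[1]##11_   (q1,1)→(q1,#,-1)
state=q1 head=0 tape=__[0]###11_   (q1,0)→(q1,0,-1)
state=q1 head=-1 tape=_[_]0###11_   (q1,_)→(q0,#,-1)
state=q0 head=-2 tape=[_]#0###11_   (q0,_)→(q2,#,+1)
state=q2 head=-1 tape=#[#]0###11_   (q2,#)→(q1,#,-1)
state=q1 head=-2 tape=[#]#0###11_   (q1,#)→(q0,0,+1)
state=q0 head=-1 tape=0[#]0###11_   (q0,#)→(q2,_,-1)
state=q2 head=-2 tape=[0]_0###11_   (q2,0)→(q0,1,+1)
state=q0 head=-1 tape=1[_]0###11_   (q0,_)→(q2,#,+1)
state=q2 head=0 tape=1#[0]###11_   (q2,0)→(q0,1,+1)
state=q0 head=1 tape=1#1[#]##11_   (q0,#)→(q2,_,-1)
state=q2 head=0 tape=1#[1]_##11_   (q2,1)→(q0,1,+1)
state=q0 head=1 tape=1#1[_]##11_   (q0,_)→(q2,#,+1)
state=q2 head=2 tape=1#1#[#]#11_   (q2,#)→(q1,#,-1)
state=q1 head=1 tape=1#1[#]##11_   (q1,#)→(q0,0,+1)
state=q0 head=2 tape=1#10[#]#11_   (q0,#)→(q2,_,-1)
state=q2 head=1 tape=1#1[0]_#11_   (q2,0)→(q0,1,+1)
state=q0 head=2 tape=1#11[_]#11_   (q0,_)→(q2,#,+1)
state=q2 head=3 tape=1#11#[#]11_   (q2,#)→(q1,#,-1)
state=q1 head=2 tape=1#11[#]#11_   (q1,#)→(q0,0,+1)
state=q0 head=3 tape=1#110[#]11_   (q0,#)→(q2,_,-1)
state=q2 head=2 tape=1#11[0]_11_   (q2,0)→(q0,1,+1)
state=q0 head=3 tape=1#111[_]11_   (q0,_)→(q2,#,+1)
state=q2 head=4 tape=1#111#[1]1_   (q2,1)→(q0,1,+1)
state=q0 head=5 tape=1#111#1[1]_   (q0,1)→(q2,_,-1)
state=q2 head=4 tape=1#111#[1]__   (q2,1)→(q0,1,+1)
state=q0 head=5 tape=1#111#1[_]_   (q0,_)→(q2,#,+1)
state=q2 head=6 tape=1#111#1#[_]
After 29 steps: state q2, head at 6, tape 1#111#1#.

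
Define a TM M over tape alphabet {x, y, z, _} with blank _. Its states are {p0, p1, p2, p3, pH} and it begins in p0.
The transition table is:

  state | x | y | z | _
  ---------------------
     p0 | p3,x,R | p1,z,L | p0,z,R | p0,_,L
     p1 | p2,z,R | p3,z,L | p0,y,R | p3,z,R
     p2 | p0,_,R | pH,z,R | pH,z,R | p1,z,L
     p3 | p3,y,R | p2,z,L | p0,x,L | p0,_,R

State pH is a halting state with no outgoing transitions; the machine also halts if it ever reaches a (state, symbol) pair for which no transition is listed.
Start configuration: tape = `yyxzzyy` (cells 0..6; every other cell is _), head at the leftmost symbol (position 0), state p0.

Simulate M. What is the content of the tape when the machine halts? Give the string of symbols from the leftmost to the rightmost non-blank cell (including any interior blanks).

z_zzzxyy

state=p0 head=0 tape=_[y]yxzzyy   (p0,y)→(p1,z,L)
state=p1 head=-1 tape=[_]zyxzzyy   (p1,_)→(p3,z,R)
state=p3 head=0 tape=z[z]yxzzyy   (p3,z)→(p0,x,L)
state=p0 head=-1 tape=[z]xyxzzyy   (p0,z)→(p0,z,R)
state=p0 head=0 tape=z[x]yxzzyy   (p0,x)→(p3,x,R)
state=p3 head=1 tape=zx[y]xzzyy   (p3,y)→(p2,z,L)
state=p2 head=0 tape=z[x]zxzzyy   (p2,x)→(p0,_,R)
state=p0 head=1 tape=z_[z]xzzyy   (p0,z)→(p0,z,R)
state=p0 head=2 tape=z_z[x]zzyy   (p0,x)→(p3,x,R)
state=p3 head=3 tape=z_zx[z]zyy   (p3,z)→(p0,x,L)
state=p0 head=2 tape=z_z[x]xzyy   (p0,x)→(p3,x,R)
state=p3 head=3 tape=z_zx[x]zyy   (p3,x)→(p3,y,R)
state=p3 head=4 tape=z_zxy[z]yy   (p3,z)→(p0,x,L)
state=p0 head=3 tape=z_zx[y]xyy   (p0,y)→(p1,z,L)
state=p1 head=2 tape=z_z[x]zxyy   (p1,x)→(p2,z,R)
state=p2 head=3 tape=z_zz[z]xyy   (p2,z)→(pH,z,R)
state=pH head=4 tape=z_zzz[x]yy
The non-blank tape span at halt is z_zzzxyy.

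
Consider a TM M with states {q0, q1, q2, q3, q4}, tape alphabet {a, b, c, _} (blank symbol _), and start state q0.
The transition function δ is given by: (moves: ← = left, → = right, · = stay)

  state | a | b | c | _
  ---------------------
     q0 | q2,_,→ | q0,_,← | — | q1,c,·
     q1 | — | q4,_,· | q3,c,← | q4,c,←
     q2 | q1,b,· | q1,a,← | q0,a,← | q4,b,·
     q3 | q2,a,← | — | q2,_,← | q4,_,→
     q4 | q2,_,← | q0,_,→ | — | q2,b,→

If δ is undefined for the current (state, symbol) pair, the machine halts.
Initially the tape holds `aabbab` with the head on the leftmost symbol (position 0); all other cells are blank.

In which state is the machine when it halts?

q0 | [a]abbab__   read a → write _, move →, go to q2
q2 | _[a]bbab__   read a → write b, move ·, go to q1
q1 | _[b]bbab__   read b → write _, move ·, go to q4
q4 | _[_]bbab__   read _ → write b, move →, go to q2
q2 | _b[b]bab__   read b → write a, move ←, go to q1
q1 | _[b]abab__   read b → write _, move ·, go to q4
q4 | _[_]abab__   read _ → write b, move →, go to q2
q2 | _b[a]bab__   read a → write b, move ·, go to q1
q1 | _b[b]bab__   read b → write _, move ·, go to q4
q4 | _b[_]bab__   read _ → write b, move →, go to q2
q2 | _bb[b]ab__   read b → write a, move ←, go to q1
q1 | _b[b]aab__   read b → write _, move ·, go to q4
q4 | _b[_]aab__   read _ → write b, move →, go to q2
q2 | _bb[a]ab__   read a → write b, move ·, go to q1
q1 | _bb[b]ab__   read b → write _, move ·, go to q4
q4 | _bb[_]ab__   read _ → write b, move →, go to q2
q2 | _bbb[a]b__   read a → write b, move ·, go to q1
q1 | _bbb[b]b__   read b → write _, move ·, go to q4
q4 | _bbb[_]b__   read _ → write b, move →, go to q2
q2 | _bbbb[b]__   read b → write a, move ←, go to q1
q1 | _bbb[b]a__   read b → write _, move ·, go to q4
q4 | _bbb[_]a__   read _ → write b, move →, go to q2
q2 | _bbbb[a]__   read a → write b, move ·, go to q1
q1 | _bbbb[b]__   read b → write _, move ·, go to q4
q4 | _bbbb[_]__   read _ → write b, move →, go to q2
q2 | _bbbbb[_]_   read _ → write b, move ·, go to q4
q4 | _bbbbb[b]_   read b → write _, move →, go to q0
q0 | _bbbbb_[_]   read _ → write c, move ·, go to q1
q1 | _bbbbb_[c]   read c → write c, move ←, go to q3
q3 | _bbbbb[_]c   read _ → write _, move →, go to q4
q4 | _bbbbb_[c]
No transition is defined for (q4, c); M halts in state q4.

q4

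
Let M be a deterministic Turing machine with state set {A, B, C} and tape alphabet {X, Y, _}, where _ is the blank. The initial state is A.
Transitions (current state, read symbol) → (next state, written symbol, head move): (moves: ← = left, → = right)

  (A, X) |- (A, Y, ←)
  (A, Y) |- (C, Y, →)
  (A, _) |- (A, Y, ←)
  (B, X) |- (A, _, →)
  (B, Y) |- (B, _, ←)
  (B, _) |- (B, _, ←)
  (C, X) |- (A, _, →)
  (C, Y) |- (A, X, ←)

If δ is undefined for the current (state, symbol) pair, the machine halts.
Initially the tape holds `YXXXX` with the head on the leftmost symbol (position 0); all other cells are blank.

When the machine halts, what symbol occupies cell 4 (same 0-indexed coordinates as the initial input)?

A | [Y]XXXX_   read Y → write Y, move →, go to C
C | Y[X]XXX_   read X → write _, move →, go to A
A | Y_[X]XX_   read X → write Y, move ←, go to A
A | Y[_]YXX_   read _ → write Y, move ←, go to A
A | [Y]YYXX_   read Y → write Y, move →, go to C
C | Y[Y]YXX_   read Y → write X, move ←, go to A
A | [Y]XYXX_   read Y → write Y, move →, go to C
C | Y[X]YXX_   read X → write _, move →, go to A
A | Y_[Y]XX_   read Y → write Y, move →, go to C
C | Y_Y[X]X_   read X → write _, move →, go to A
A | Y_Y_[X]_   read X → write Y, move ←, go to A
A | Y_Y[_]Y_   read _ → write Y, move ←, go to A
A | Y_[Y]YY_   read Y → write Y, move →, go to C
C | Y_Y[Y]Y_   read Y → write X, move ←, go to A
A | Y_[Y]XY_   read Y → write Y, move →, go to C
C | Y_Y[X]Y_   read X → write _, move →, go to A
A | Y_Y_[Y]_   read Y → write Y, move →, go to C
C | Y_Y_Y[_]
Cell 4 holds Y when M halts.

Y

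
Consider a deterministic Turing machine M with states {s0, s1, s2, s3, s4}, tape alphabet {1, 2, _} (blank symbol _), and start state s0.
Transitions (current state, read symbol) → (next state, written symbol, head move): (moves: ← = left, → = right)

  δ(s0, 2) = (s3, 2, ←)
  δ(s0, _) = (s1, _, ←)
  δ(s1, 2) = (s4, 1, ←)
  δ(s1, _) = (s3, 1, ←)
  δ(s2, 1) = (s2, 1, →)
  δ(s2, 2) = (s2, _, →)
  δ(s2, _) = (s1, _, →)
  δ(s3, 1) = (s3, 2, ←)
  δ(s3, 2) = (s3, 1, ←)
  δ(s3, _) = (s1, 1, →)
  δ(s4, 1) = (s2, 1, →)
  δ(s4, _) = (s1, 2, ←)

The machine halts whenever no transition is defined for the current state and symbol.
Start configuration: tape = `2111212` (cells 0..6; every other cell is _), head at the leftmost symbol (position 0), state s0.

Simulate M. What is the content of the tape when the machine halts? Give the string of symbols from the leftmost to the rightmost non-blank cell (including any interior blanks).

11111_1_11

s0 | _[2]111212__   read 2 → write 2, move ←, go to s3
s3 | [_]2111212__   read _ → write 1, move →, go to s1
s1 | 1[2]111212__   read 2 → write 1, move ←, go to s4
s4 | [1]1111212__   read 1 → write 1, move →, go to s2
s2 | 1[1]111212__   read 1 → write 1, move →, go to s2
s2 | 11[1]11212__   read 1 → write 1, move →, go to s2
s2 | 111[1]1212__   read 1 → write 1, move →, go to s2
s2 | 1111[1]212__   read 1 → write 1, move →, go to s2
s2 | 11111[2]12__   read 2 → write _, move →, go to s2
s2 | 11111_[1]2__   read 1 → write 1, move →, go to s2
s2 | 11111_1[2]__   read 2 → write _, move →, go to s2
s2 | 11111_1_[_]_   read _ → write _, move →, go to s1
s1 | 11111_1__[_]   read _ → write 1, move ←, go to s3
s3 | 11111_1_[_]1   read _ → write 1, move →, go to s1
s1 | 11111_1_1[1]
The non-blank tape span at halt is 11111_1_11.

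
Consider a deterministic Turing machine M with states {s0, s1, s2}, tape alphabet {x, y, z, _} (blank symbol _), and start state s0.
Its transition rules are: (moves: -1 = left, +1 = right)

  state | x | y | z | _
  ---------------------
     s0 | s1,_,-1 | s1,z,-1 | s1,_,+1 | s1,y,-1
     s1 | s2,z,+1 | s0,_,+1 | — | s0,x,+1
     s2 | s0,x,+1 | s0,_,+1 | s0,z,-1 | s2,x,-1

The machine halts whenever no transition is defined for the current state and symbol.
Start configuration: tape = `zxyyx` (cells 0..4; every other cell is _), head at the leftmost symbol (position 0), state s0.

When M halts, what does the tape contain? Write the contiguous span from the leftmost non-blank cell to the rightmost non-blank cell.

zz_zzx

state=s0 head=0 tape=[z]xyyx__   (s0,z)→(s1,_,+1)
state=s1 head=1 tape=_[x]yyx__   (s1,x)→(s2,z,+1)
state=s2 head=2 tape=_z[y]yx__   (s2,y)→(s0,_,+1)
state=s0 head=3 tape=_z_[y]x__   (s0,y)→(s1,z,-1)
state=s1 head=2 tape=_z[_]zx__   (s1,_)→(s0,x,+1)
state=s0 head=3 tape=_zx[z]x__   (s0,z)→(s1,_,+1)
state=s1 head=4 tape=_zx_[x]__   (s1,x)→(s2,z,+1)
state=s2 head=5 tape=_zx_z[_]_   (s2,_)→(s2,x,-1)
state=s2 head=4 tape=_zx_[z]x_   (s2,z)→(s0,z,-1)
state=s0 head=3 tape=_zx[_]zx_   (s0,_)→(s1,y,-1)
state=s1 head=2 tape=_z[x]yzx_   (s1,x)→(s2,z,+1)
state=s2 head=3 tape=_zz[y]zx_   (s2,y)→(s0,_,+1)
state=s0 head=4 tape=_zz_[z]x_   (s0,z)→(s1,_,+1)
state=s1 head=5 tape=_zz__[x]_   (s1,x)→(s2,z,+1)
state=s2 head=6 tape=_zz__z[_]   (s2,_)→(s2,x,-1)
state=s2 head=5 tape=_zz__[z]x   (s2,z)→(s0,z,-1)
state=s0 head=4 tape=_zz_[_]zx   (s0,_)→(s1,y,-1)
state=s1 head=3 tape=_zz[_]yzx   (s1,_)→(s0,x,+1)
state=s0 head=4 tape=_zzx[y]zx   (s0,y)→(s1,z,-1)
state=s1 head=3 tape=_zz[x]zzx   (s1,x)→(s2,z,+1)
state=s2 head=4 tape=_zzz[z]zx   (s2,z)→(s0,z,-1)
state=s0 head=3 tape=_zz[z]zzx   (s0,z)→(s1,_,+1)
state=s1 head=4 tape=_zz_[z]zx
The non-blank tape span at halt is zz_zzx.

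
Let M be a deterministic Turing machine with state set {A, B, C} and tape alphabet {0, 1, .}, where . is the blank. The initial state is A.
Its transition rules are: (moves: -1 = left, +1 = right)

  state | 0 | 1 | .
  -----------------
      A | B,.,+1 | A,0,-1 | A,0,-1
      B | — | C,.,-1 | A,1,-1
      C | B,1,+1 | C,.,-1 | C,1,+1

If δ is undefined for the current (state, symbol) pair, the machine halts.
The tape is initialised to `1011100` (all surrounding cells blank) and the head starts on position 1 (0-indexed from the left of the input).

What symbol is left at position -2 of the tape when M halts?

1

state=A head=1 tape=..1[0]11100   (A,0)→(B,.,+1)
state=B head=2 tape=..1.[1]1100   (B,1)→(C,.,-1)
state=C head=1 tape=..1[.].1100   (C,.)→(C,1,+1)
state=C head=2 tape=..11[.]1100   (C,.)→(C,1,+1)
state=C head=3 tape=..111[1]100   (C,1)→(C,.,-1)
state=C head=2 tape=..11[1].100   (C,1)→(C,.,-1)
state=C head=1 tape=..1[1]..100   (C,1)→(C,.,-1)
state=C head=0 tape=..[1]...100   (C,1)→(C,.,-1)
state=C head=-1 tape=.[.]....100   (C,.)→(C,1,+1)
state=C head=0 tape=.1[.]...100   (C,.)→(C,1,+1)
state=C head=1 tape=.11[.]..100   (C,.)→(C,1,+1)
state=C head=2 tape=.111[.].100   (C,.)→(C,1,+1)
state=C head=3 tape=.1111[.]100   (C,.)→(C,1,+1)
state=C head=4 tape=.11111[1]00   (C,1)→(C,.,-1)
state=C head=3 tape=.1111[1].00   (C,1)→(C,.,-1)
state=C head=2 tape=.111[1]..00   (C,1)→(C,.,-1)
state=C head=1 tape=.11[1]...00   (C,1)→(C,.,-1)
state=C head=0 tape=.1[1]....00   (C,1)→(C,.,-1)
state=C head=-1 tape=.[1].....00   (C,1)→(C,.,-1)
state=C head=-2 tape=[.]......00   (C,.)→(C,1,+1)
state=C head=-1 tape=1[.].....00   (C,.)→(C,1,+1)
state=C head=0 tape=11[.]....00   (C,.)→(C,1,+1)
state=C head=1 tape=111[.]...00   (C,.)→(C,1,+1)
state=C head=2 tape=1111[.]..00   (C,.)→(C,1,+1)
state=C head=3 tape=11111[.].00   (C,.)→(C,1,+1)
state=C head=4 tape=111111[.]00   (C,.)→(C,1,+1)
state=C head=5 tape=1111111[0]0   (C,0)→(B,1,+1)
state=B head=6 tape=11111111[0]
Cell -2 holds 1 when M halts.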